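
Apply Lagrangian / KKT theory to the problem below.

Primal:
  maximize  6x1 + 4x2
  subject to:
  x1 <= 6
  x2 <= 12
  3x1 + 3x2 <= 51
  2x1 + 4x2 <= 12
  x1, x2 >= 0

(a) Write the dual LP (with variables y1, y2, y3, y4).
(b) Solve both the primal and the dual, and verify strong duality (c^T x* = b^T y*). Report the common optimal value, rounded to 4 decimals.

The standard primal-dual pair for 'max c^T x s.t. A x <= b, x >= 0' is:
  Dual:  min b^T y  s.t.  A^T y >= c,  y >= 0.

So the dual LP is:
  minimize  6y1 + 12y2 + 51y3 + 12y4
  subject to:
    y1 + 3y3 + 2y4 >= 6
    y2 + 3y3 + 4y4 >= 4
    y1, y2, y3, y4 >= 0

Solving the primal: x* = (6, 0).
  primal value c^T x* = 36.
Solving the dual: y* = (4, 0, 0, 1).
  dual value b^T y* = 36.
Strong duality: c^T x* = b^T y*. Confirmed.

36


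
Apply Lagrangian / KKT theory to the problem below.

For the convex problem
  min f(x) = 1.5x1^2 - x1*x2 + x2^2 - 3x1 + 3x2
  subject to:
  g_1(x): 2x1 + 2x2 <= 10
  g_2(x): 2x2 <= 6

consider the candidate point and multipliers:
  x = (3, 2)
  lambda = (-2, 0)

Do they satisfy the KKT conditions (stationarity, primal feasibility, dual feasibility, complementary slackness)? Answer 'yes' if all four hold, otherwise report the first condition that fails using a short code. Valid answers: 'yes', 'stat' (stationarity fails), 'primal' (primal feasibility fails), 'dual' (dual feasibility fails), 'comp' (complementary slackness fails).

Gradient of f: grad f(x) = Q x + c = (4, 4)
Constraint values g_i(x) = a_i^T x - b_i:
  g_1((3, 2)) = 0
  g_2((3, 2)) = -2
Stationarity residual: grad f(x) + sum_i lambda_i a_i = (0, 0)
  -> stationarity OK
Primal feasibility (all g_i <= 0): OK
Dual feasibility (all lambda_i >= 0): FAILS
Complementary slackness (lambda_i * g_i(x) = 0 for all i): OK

Verdict: the first failing condition is dual_feasibility -> dual.

dual


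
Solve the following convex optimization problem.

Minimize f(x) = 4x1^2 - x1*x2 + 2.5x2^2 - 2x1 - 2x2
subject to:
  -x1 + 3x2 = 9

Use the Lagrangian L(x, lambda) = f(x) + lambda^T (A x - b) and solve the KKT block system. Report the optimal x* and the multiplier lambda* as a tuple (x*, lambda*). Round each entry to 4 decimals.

Form the Lagrangian:
  L(x, lambda) = (1/2) x^T Q x + c^T x + lambda^T (A x - b)
Stationarity (grad_x L = 0): Q x + c + A^T lambda = 0.
Primal feasibility: A x = b.

This gives the KKT block system:
  [ Q   A^T ] [ x     ]   [-c ]
  [ A    0  ] [ lambda ] = [ b ]

Solving the linear system:
  x*      = (0.0845, 3.0282)
  lambda* = (-4.3521)
  f(x*)   = 16.4718

x* = (0.0845, 3.0282), lambda* = (-4.3521)


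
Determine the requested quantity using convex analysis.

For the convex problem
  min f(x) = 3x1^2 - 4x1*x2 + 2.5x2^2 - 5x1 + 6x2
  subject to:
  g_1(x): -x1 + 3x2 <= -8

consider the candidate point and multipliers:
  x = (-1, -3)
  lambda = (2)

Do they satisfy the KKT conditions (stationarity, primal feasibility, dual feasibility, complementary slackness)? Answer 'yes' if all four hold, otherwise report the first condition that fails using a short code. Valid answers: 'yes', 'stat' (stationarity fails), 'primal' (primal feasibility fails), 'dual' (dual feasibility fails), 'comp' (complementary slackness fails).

Gradient of f: grad f(x) = Q x + c = (1, -5)
Constraint values g_i(x) = a_i^T x - b_i:
  g_1((-1, -3)) = 0
Stationarity residual: grad f(x) + sum_i lambda_i a_i = (-1, 1)
  -> stationarity FAILS
Primal feasibility (all g_i <= 0): OK
Dual feasibility (all lambda_i >= 0): OK
Complementary slackness (lambda_i * g_i(x) = 0 for all i): OK

Verdict: the first failing condition is stationarity -> stat.

stat


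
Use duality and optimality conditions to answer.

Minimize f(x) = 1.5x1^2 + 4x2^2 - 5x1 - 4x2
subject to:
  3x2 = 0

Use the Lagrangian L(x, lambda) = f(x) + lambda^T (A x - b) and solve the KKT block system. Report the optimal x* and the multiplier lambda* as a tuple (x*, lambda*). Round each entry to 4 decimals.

Form the Lagrangian:
  L(x, lambda) = (1/2) x^T Q x + c^T x + lambda^T (A x - b)
Stationarity (grad_x L = 0): Q x + c + A^T lambda = 0.
Primal feasibility: A x = b.

This gives the KKT block system:
  [ Q   A^T ] [ x     ]   [-c ]
  [ A    0  ] [ lambda ] = [ b ]

Solving the linear system:
  x*      = (1.6667, 0)
  lambda* = (1.3333)
  f(x*)   = -4.1667

x* = (1.6667, 0), lambda* = (1.3333)


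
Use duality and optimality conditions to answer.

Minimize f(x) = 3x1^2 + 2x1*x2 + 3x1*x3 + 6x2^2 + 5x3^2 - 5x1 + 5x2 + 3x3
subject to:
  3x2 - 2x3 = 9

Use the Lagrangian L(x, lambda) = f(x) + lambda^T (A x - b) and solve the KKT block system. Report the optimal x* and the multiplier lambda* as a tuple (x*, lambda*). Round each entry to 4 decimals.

Form the Lagrangian:
  L(x, lambda) = (1/2) x^T Q x + c^T x + lambda^T (A x - b)
Stationarity (grad_x L = 0): Q x + c + A^T lambda = 0.
Primal feasibility: A x = b.

This gives the KKT block system:
  [ Q   A^T ] [ x     ]   [-c ]
  [ A    0  ] [ lambda ] = [ b ]

Solving the linear system:
  x*      = (1.5857, 1.3824, -2.4264)
  lambda* = (-8.2534)
  f(x*)   = 32.9924

x* = (1.5857, 1.3824, -2.4264), lambda* = (-8.2534)


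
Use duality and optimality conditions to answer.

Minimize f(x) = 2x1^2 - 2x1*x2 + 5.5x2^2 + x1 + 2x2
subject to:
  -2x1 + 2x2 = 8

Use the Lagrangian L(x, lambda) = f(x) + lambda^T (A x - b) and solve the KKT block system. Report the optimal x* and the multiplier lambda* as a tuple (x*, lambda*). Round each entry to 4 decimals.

Form the Lagrangian:
  L(x, lambda) = (1/2) x^T Q x + c^T x + lambda^T (A x - b)
Stationarity (grad_x L = 0): Q x + c + A^T lambda = 0.
Primal feasibility: A x = b.

This gives the KKT block system:
  [ Q   A^T ] [ x     ]   [-c ]
  [ A    0  ] [ lambda ] = [ b ]

Solving the linear system:
  x*      = (-3.5455, 0.4545)
  lambda* = (-7.0455)
  f(x*)   = 26.8636

x* = (-3.5455, 0.4545), lambda* = (-7.0455)


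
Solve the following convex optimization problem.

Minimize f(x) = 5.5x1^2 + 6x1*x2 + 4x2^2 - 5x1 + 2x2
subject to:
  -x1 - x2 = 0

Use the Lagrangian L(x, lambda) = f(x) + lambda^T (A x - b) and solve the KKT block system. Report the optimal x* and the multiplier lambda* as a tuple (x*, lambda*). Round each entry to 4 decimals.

Form the Lagrangian:
  L(x, lambda) = (1/2) x^T Q x + c^T x + lambda^T (A x - b)
Stationarity (grad_x L = 0): Q x + c + A^T lambda = 0.
Primal feasibility: A x = b.

This gives the KKT block system:
  [ Q   A^T ] [ x     ]   [-c ]
  [ A    0  ] [ lambda ] = [ b ]

Solving the linear system:
  x*      = (1, -1)
  lambda* = (0)
  f(x*)   = -3.5

x* = (1, -1), lambda* = (0)


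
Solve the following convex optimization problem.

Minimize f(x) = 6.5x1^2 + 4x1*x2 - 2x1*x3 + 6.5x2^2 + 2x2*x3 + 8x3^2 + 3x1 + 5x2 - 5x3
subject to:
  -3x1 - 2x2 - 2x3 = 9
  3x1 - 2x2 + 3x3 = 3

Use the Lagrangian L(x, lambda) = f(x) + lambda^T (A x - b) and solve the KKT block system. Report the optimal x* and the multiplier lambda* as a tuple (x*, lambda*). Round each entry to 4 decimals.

Form the Lagrangian:
  L(x, lambda) = (1/2) x^T Q x + c^T x + lambda^T (A x - b)
Stationarity (grad_x L = 0): Q x + c + A^T lambda = 0.
Primal feasibility: A x = b.

This gives the KKT block system:
  [ Q   A^T ] [ x     ]   [-c ]
  [ A    0  ] [ lambda ] = [ b ]

Solving the linear system:
  x*      = (-1.0049, -2.9985, 0.0058)
  lambda* = (-13.1754, -5.819)
  f(x*)   = 58.9995

x* = (-1.0049, -2.9985, 0.0058), lambda* = (-13.1754, -5.819)


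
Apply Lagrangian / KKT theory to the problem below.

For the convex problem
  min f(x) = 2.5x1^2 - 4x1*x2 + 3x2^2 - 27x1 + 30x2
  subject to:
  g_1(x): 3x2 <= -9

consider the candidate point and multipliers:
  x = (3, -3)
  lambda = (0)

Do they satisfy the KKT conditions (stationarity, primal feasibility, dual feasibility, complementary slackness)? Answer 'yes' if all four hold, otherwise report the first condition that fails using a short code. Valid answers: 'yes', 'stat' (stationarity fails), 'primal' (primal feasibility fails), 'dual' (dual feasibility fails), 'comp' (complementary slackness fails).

Gradient of f: grad f(x) = Q x + c = (0, 0)
Constraint values g_i(x) = a_i^T x - b_i:
  g_1((3, -3)) = 0
Stationarity residual: grad f(x) + sum_i lambda_i a_i = (0, 0)
  -> stationarity OK
Primal feasibility (all g_i <= 0): OK
Dual feasibility (all lambda_i >= 0): OK
Complementary slackness (lambda_i * g_i(x) = 0 for all i): OK

Verdict: yes, KKT holds.

yes


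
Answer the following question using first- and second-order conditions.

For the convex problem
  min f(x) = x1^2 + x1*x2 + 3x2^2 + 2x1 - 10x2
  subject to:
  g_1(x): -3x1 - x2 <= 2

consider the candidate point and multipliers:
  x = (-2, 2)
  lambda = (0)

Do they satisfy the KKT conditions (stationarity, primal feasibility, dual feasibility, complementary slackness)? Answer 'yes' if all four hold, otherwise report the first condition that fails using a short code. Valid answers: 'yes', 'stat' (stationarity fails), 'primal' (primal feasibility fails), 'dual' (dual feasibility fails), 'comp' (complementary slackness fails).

Gradient of f: grad f(x) = Q x + c = (0, 0)
Constraint values g_i(x) = a_i^T x - b_i:
  g_1((-2, 2)) = 2
Stationarity residual: grad f(x) + sum_i lambda_i a_i = (0, 0)
  -> stationarity OK
Primal feasibility (all g_i <= 0): FAILS
Dual feasibility (all lambda_i >= 0): OK
Complementary slackness (lambda_i * g_i(x) = 0 for all i): OK

Verdict: the first failing condition is primal_feasibility -> primal.

primal


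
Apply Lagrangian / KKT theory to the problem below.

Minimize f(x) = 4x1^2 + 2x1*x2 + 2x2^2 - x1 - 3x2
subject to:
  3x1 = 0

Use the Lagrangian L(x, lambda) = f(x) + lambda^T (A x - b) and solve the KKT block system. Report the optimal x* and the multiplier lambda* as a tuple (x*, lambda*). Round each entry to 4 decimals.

Form the Lagrangian:
  L(x, lambda) = (1/2) x^T Q x + c^T x + lambda^T (A x - b)
Stationarity (grad_x L = 0): Q x + c + A^T lambda = 0.
Primal feasibility: A x = b.

This gives the KKT block system:
  [ Q   A^T ] [ x     ]   [-c ]
  [ A    0  ] [ lambda ] = [ b ]

Solving the linear system:
  x*      = (0, 0.75)
  lambda* = (-0.1667)
  f(x*)   = -1.125

x* = (0, 0.75), lambda* = (-0.1667)


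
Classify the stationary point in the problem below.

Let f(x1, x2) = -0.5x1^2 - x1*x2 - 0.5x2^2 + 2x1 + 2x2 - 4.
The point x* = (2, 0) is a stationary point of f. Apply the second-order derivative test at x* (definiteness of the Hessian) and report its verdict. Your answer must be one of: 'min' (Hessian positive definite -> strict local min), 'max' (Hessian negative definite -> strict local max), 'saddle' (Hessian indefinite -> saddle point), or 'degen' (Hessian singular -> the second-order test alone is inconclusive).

Compute the Hessian H = grad^2 f:
  H = [[-1, -1], [-1, -1]]
Verify stationarity: grad f(x*) = H x* + g = (0, 0).
Eigenvalues of H: -2, 0.
H has a zero eigenvalue (singular; negative semidefinite but not definite), so H is neither positive definite, negative definite, nor indefinite. The second-order test alone is inconclusive -> degen.
(Indeed, f is constant along the null direction of H through x*, so x* is not a strict local extremum.)

degen


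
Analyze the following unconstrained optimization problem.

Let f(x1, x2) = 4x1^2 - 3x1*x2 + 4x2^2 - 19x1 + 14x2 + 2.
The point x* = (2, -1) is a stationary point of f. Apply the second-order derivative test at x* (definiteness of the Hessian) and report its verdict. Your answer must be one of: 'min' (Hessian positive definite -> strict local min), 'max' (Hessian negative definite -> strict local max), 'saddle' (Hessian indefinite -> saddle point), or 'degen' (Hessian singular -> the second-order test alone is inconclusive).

Compute the Hessian H = grad^2 f:
  H = [[8, -3], [-3, 8]]
Verify stationarity: grad f(x*) = H x* + g = (0, 0).
Eigenvalues of H: 5, 11.
Both eigenvalues > 0, so H is positive definite -> x* is a strict local min.

min


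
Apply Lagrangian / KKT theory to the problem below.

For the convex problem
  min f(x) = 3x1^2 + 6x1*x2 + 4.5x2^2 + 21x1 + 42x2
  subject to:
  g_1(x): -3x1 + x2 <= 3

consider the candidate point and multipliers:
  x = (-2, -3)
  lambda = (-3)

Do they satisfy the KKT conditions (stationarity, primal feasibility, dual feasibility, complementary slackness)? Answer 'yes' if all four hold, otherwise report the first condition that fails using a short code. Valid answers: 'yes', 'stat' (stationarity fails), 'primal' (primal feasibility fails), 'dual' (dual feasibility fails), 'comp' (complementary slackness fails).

Gradient of f: grad f(x) = Q x + c = (-9, 3)
Constraint values g_i(x) = a_i^T x - b_i:
  g_1((-2, -3)) = 0
Stationarity residual: grad f(x) + sum_i lambda_i a_i = (0, 0)
  -> stationarity OK
Primal feasibility (all g_i <= 0): OK
Dual feasibility (all lambda_i >= 0): FAILS
Complementary slackness (lambda_i * g_i(x) = 0 for all i): OK

Verdict: the first failing condition is dual_feasibility -> dual.

dual


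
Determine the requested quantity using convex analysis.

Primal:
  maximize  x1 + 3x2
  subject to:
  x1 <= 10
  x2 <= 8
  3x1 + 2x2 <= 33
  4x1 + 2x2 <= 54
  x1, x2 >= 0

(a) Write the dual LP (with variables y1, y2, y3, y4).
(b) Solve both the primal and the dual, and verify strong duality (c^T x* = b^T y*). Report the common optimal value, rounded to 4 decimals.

The standard primal-dual pair for 'max c^T x s.t. A x <= b, x >= 0' is:
  Dual:  min b^T y  s.t.  A^T y >= c,  y >= 0.

So the dual LP is:
  minimize  10y1 + 8y2 + 33y3 + 54y4
  subject to:
    y1 + 3y3 + 4y4 >= 1
    y2 + 2y3 + 2y4 >= 3
    y1, y2, y3, y4 >= 0

Solving the primal: x* = (5.6667, 8).
  primal value c^T x* = 29.6667.
Solving the dual: y* = (0, 2.3333, 0.3333, 0).
  dual value b^T y* = 29.6667.
Strong duality: c^T x* = b^T y*. Confirmed.

29.6667


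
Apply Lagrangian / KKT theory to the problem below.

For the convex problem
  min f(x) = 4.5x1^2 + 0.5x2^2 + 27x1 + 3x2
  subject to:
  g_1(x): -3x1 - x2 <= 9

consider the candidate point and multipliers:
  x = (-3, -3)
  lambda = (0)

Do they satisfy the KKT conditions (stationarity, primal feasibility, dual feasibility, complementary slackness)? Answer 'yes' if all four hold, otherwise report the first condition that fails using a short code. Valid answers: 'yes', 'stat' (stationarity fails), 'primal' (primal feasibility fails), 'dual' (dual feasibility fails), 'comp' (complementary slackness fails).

Gradient of f: grad f(x) = Q x + c = (0, 0)
Constraint values g_i(x) = a_i^T x - b_i:
  g_1((-3, -3)) = 3
Stationarity residual: grad f(x) + sum_i lambda_i a_i = (0, 0)
  -> stationarity OK
Primal feasibility (all g_i <= 0): FAILS
Dual feasibility (all lambda_i >= 0): OK
Complementary slackness (lambda_i * g_i(x) = 0 for all i): OK

Verdict: the first failing condition is primal_feasibility -> primal.

primal


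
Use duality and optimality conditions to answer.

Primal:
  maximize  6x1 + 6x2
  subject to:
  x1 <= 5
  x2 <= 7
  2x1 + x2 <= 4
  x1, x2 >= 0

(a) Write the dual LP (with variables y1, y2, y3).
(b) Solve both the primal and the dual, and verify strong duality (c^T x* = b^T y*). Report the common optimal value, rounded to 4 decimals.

The standard primal-dual pair for 'max c^T x s.t. A x <= b, x >= 0' is:
  Dual:  min b^T y  s.t.  A^T y >= c,  y >= 0.

So the dual LP is:
  minimize  5y1 + 7y2 + 4y3
  subject to:
    y1 + 2y3 >= 6
    y2 + y3 >= 6
    y1, y2, y3 >= 0

Solving the primal: x* = (0, 4).
  primal value c^T x* = 24.
Solving the dual: y* = (0, 0, 6).
  dual value b^T y* = 24.
Strong duality: c^T x* = b^T y*. Confirmed.

24


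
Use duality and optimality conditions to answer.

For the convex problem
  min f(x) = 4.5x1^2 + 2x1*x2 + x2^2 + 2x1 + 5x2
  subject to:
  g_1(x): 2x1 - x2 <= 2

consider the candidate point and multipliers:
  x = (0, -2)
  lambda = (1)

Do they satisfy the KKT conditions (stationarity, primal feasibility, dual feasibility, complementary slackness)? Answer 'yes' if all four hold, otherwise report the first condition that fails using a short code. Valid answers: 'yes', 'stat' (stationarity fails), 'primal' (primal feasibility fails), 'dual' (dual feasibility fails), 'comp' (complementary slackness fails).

Gradient of f: grad f(x) = Q x + c = (-2, 1)
Constraint values g_i(x) = a_i^T x - b_i:
  g_1((0, -2)) = 0
Stationarity residual: grad f(x) + sum_i lambda_i a_i = (0, 0)
  -> stationarity OK
Primal feasibility (all g_i <= 0): OK
Dual feasibility (all lambda_i >= 0): OK
Complementary slackness (lambda_i * g_i(x) = 0 for all i): OK

Verdict: yes, KKT holds.

yes


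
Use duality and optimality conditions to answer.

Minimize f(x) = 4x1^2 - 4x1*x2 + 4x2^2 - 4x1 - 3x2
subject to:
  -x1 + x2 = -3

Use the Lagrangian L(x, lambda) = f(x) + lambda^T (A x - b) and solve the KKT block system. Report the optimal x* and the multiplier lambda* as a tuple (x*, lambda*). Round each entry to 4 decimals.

Form the Lagrangian:
  L(x, lambda) = (1/2) x^T Q x + c^T x + lambda^T (A x - b)
Stationarity (grad_x L = 0): Q x + c + A^T lambda = 0.
Primal feasibility: A x = b.

This gives the KKT block system:
  [ Q   A^T ] [ x     ]   [-c ]
  [ A    0  ] [ lambda ] = [ b ]

Solving the linear system:
  x*      = (2.375, -0.625)
  lambda* = (17.5)
  f(x*)   = 22.4375

x* = (2.375, -0.625), lambda* = (17.5)


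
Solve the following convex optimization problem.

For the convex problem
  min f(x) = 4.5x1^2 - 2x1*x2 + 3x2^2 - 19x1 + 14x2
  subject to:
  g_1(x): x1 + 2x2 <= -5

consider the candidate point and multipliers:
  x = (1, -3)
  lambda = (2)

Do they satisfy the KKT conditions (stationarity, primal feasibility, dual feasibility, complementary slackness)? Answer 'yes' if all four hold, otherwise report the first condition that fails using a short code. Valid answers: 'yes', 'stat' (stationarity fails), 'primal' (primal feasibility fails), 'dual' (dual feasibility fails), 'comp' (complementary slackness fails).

Gradient of f: grad f(x) = Q x + c = (-4, -6)
Constraint values g_i(x) = a_i^T x - b_i:
  g_1((1, -3)) = 0
Stationarity residual: grad f(x) + sum_i lambda_i a_i = (-2, -2)
  -> stationarity FAILS
Primal feasibility (all g_i <= 0): OK
Dual feasibility (all lambda_i >= 0): OK
Complementary slackness (lambda_i * g_i(x) = 0 for all i): OK

Verdict: the first failing condition is stationarity -> stat.

stat


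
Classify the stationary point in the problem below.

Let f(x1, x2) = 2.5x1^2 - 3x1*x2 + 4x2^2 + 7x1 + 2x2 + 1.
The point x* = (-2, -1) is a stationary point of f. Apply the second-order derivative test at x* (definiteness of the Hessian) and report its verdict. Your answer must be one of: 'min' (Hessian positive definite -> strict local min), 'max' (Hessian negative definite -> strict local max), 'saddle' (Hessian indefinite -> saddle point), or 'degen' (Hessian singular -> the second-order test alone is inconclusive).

Compute the Hessian H = grad^2 f:
  H = [[5, -3], [-3, 8]]
Verify stationarity: grad f(x*) = H x* + g = (0, 0).
Eigenvalues of H: 3.1459, 9.8541.
Both eigenvalues > 0, so H is positive definite -> x* is a strict local min.

min


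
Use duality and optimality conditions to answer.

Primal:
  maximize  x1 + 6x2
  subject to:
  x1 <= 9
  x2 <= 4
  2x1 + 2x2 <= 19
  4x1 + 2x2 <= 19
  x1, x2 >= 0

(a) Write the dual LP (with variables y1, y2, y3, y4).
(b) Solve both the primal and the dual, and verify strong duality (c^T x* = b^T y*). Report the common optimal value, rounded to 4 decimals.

The standard primal-dual pair for 'max c^T x s.t. A x <= b, x >= 0' is:
  Dual:  min b^T y  s.t.  A^T y >= c,  y >= 0.

So the dual LP is:
  minimize  9y1 + 4y2 + 19y3 + 19y4
  subject to:
    y1 + 2y3 + 4y4 >= 1
    y2 + 2y3 + 2y4 >= 6
    y1, y2, y3, y4 >= 0

Solving the primal: x* = (2.75, 4).
  primal value c^T x* = 26.75.
Solving the dual: y* = (0, 5.5, 0, 0.25).
  dual value b^T y* = 26.75.
Strong duality: c^T x* = b^T y*. Confirmed.

26.75


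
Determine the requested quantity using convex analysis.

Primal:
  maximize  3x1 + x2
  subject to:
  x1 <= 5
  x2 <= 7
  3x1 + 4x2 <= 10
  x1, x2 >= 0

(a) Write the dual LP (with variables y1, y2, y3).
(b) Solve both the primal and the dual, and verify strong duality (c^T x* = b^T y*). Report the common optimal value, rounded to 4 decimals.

The standard primal-dual pair for 'max c^T x s.t. A x <= b, x >= 0' is:
  Dual:  min b^T y  s.t.  A^T y >= c,  y >= 0.

So the dual LP is:
  minimize  5y1 + 7y2 + 10y3
  subject to:
    y1 + 3y3 >= 3
    y2 + 4y3 >= 1
    y1, y2, y3 >= 0

Solving the primal: x* = (3.3333, 0).
  primal value c^T x* = 10.
Solving the dual: y* = (0, 0, 1).
  dual value b^T y* = 10.
Strong duality: c^T x* = b^T y*. Confirmed.

10


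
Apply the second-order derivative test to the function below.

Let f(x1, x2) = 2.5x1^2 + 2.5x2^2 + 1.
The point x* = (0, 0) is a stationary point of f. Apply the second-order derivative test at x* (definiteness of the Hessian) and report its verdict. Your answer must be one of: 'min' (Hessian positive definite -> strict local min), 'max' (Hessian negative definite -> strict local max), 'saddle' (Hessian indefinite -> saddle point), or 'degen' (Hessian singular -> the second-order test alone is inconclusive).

Compute the Hessian H = grad^2 f:
  H = [[5, 0], [0, 5]]
Verify stationarity: grad f(x*) = H x* + g = (0, 0).
Eigenvalues of H: 5, 5.
Both eigenvalues > 0, so H is positive definite -> x* is a strict local min.

min


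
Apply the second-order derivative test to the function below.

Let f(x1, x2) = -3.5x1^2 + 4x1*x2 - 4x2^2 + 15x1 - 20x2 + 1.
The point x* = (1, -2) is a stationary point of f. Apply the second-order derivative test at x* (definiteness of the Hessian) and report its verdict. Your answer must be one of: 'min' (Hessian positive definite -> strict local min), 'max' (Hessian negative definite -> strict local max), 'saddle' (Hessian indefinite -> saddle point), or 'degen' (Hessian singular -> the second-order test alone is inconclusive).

Compute the Hessian H = grad^2 f:
  H = [[-7, 4], [4, -8]]
Verify stationarity: grad f(x*) = H x* + g = (0, 0).
Eigenvalues of H: -11.5311, -3.4689.
Both eigenvalues < 0, so H is negative definite -> x* is a strict local max.

max


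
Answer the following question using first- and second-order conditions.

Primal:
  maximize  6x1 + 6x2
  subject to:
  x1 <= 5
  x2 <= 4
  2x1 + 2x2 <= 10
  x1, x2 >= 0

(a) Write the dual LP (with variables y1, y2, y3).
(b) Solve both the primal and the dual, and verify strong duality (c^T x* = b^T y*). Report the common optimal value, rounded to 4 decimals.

The standard primal-dual pair for 'max c^T x s.t. A x <= b, x >= 0' is:
  Dual:  min b^T y  s.t.  A^T y >= c,  y >= 0.

So the dual LP is:
  minimize  5y1 + 4y2 + 10y3
  subject to:
    y1 + 2y3 >= 6
    y2 + 2y3 >= 6
    y1, y2, y3 >= 0

Solving the primal: x* = (1, 4).
  primal value c^T x* = 30.
Solving the dual: y* = (0, 0, 3).
  dual value b^T y* = 30.
Strong duality: c^T x* = b^T y*. Confirmed.

30


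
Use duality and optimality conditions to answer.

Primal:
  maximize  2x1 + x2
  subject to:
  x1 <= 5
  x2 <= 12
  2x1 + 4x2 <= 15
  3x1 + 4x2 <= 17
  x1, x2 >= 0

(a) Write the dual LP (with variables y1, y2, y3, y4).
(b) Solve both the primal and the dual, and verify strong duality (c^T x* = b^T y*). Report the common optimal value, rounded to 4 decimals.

The standard primal-dual pair for 'max c^T x s.t. A x <= b, x >= 0' is:
  Dual:  min b^T y  s.t.  A^T y >= c,  y >= 0.

So the dual LP is:
  minimize  5y1 + 12y2 + 15y3 + 17y4
  subject to:
    y1 + 2y3 + 3y4 >= 2
    y2 + 4y3 + 4y4 >= 1
    y1, y2, y3, y4 >= 0

Solving the primal: x* = (5, 0.5).
  primal value c^T x* = 10.5.
Solving the dual: y* = (1.25, 0, 0, 0.25).
  dual value b^T y* = 10.5.
Strong duality: c^T x* = b^T y*. Confirmed.

10.5


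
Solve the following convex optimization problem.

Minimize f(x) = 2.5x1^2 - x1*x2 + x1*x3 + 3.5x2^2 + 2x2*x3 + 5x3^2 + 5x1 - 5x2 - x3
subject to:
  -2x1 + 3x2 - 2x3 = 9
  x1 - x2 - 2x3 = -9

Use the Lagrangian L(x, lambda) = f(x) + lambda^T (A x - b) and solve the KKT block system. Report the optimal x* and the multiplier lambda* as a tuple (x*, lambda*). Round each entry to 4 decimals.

Form the Lagrangian:
  L(x, lambda) = (1/2) x^T Q x + c^T x + lambda^T (A x - b)
Stationarity (grad_x L = 0): Q x + c + A^T lambda = 0.
Primal feasibility: A x = b.

This gives the KKT block system:
  [ Q   A^T ] [ x     ]   [-c ]
  [ A    0  ] [ lambda ] = [ b ]

Solving the linear system:
  x*      = (-3.6274, 1.7795, 1.7966)
  lambda* = (-1.557, 10.0057)
  f(x*)   = 37.6169

x* = (-3.6274, 1.7795, 1.7966), lambda* = (-1.557, 10.0057)


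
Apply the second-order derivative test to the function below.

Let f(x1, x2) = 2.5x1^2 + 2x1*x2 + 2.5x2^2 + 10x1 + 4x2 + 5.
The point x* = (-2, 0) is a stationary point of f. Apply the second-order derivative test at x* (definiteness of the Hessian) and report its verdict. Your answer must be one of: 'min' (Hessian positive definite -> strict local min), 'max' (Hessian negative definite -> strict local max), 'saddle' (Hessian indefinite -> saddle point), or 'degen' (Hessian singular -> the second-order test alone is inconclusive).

Compute the Hessian H = grad^2 f:
  H = [[5, 2], [2, 5]]
Verify stationarity: grad f(x*) = H x* + g = (0, 0).
Eigenvalues of H: 3, 7.
Both eigenvalues > 0, so H is positive definite -> x* is a strict local min.

min


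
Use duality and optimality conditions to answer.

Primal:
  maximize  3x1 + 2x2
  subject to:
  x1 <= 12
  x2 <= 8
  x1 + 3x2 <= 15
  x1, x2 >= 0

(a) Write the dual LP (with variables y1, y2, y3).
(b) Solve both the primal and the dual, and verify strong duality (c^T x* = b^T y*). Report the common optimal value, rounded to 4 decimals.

The standard primal-dual pair for 'max c^T x s.t. A x <= b, x >= 0' is:
  Dual:  min b^T y  s.t.  A^T y >= c,  y >= 0.

So the dual LP is:
  minimize  12y1 + 8y2 + 15y3
  subject to:
    y1 + y3 >= 3
    y2 + 3y3 >= 2
    y1, y2, y3 >= 0

Solving the primal: x* = (12, 1).
  primal value c^T x* = 38.
Solving the dual: y* = (2.3333, 0, 0.6667).
  dual value b^T y* = 38.
Strong duality: c^T x* = b^T y*. Confirmed.

38


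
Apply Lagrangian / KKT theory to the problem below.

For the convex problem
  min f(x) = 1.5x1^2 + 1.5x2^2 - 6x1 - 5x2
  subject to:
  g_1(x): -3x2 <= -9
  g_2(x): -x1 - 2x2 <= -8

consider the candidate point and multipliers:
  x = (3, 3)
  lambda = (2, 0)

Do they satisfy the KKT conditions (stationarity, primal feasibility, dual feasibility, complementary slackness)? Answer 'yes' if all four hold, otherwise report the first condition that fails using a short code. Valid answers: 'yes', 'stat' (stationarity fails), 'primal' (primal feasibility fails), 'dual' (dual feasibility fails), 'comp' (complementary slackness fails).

Gradient of f: grad f(x) = Q x + c = (3, 4)
Constraint values g_i(x) = a_i^T x - b_i:
  g_1((3, 3)) = 0
  g_2((3, 3)) = -1
Stationarity residual: grad f(x) + sum_i lambda_i a_i = (3, -2)
  -> stationarity FAILS
Primal feasibility (all g_i <= 0): OK
Dual feasibility (all lambda_i >= 0): OK
Complementary slackness (lambda_i * g_i(x) = 0 for all i): OK

Verdict: the first failing condition is stationarity -> stat.

stat


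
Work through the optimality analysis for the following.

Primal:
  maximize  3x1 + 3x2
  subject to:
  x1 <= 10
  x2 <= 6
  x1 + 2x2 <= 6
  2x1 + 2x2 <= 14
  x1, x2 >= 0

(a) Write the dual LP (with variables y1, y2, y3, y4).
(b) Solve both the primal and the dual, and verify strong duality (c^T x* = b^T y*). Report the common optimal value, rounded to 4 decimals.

The standard primal-dual pair for 'max c^T x s.t. A x <= b, x >= 0' is:
  Dual:  min b^T y  s.t.  A^T y >= c,  y >= 0.

So the dual LP is:
  minimize  10y1 + 6y2 + 6y3 + 14y4
  subject to:
    y1 + y3 + 2y4 >= 3
    y2 + 2y3 + 2y4 >= 3
    y1, y2, y3, y4 >= 0

Solving the primal: x* = (6, 0).
  primal value c^T x* = 18.
Solving the dual: y* = (0, 0, 3, 0).
  dual value b^T y* = 18.
Strong duality: c^T x* = b^T y*. Confirmed.

18


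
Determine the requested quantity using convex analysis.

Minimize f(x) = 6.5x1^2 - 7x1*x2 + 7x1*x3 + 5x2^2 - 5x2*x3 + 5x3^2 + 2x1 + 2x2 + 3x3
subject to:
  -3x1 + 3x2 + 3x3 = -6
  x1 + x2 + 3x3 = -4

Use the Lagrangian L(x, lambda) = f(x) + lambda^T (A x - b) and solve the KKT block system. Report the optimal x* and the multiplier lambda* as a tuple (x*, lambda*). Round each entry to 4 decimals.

Form the Lagrangian:
  L(x, lambda) = (1/2) x^T Q x + c^T x + lambda^T (A x - b)
Stationarity (grad_x L = 0): Q x + c + A^T lambda = 0.
Primal feasibility: A x = b.

This gives the KKT block system:
  [ Q   A^T ] [ x     ]   [-c ]
  [ A    0  ] [ lambda ] = [ b ]

Solving the linear system:
  x*      = (0.0488, -0.9024, -1.0488)
  lambda* = (0.622, 0.2561)
  f(x*)   = -0.0488

x* = (0.0488, -0.9024, -1.0488), lambda* = (0.622, 0.2561)


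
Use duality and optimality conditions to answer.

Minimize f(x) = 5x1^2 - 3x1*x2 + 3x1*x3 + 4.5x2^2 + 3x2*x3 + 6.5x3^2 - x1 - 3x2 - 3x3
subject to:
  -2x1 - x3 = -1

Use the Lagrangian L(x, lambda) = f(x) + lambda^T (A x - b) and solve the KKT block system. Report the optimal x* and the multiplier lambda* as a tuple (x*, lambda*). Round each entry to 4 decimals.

Form the Lagrangian:
  L(x, lambda) = (1/2) x^T Q x + c^T x + lambda^T (A x - b)
Stationarity (grad_x L = 0): Q x + c + A^T lambda = 0.
Primal feasibility: A x = b.

This gives the KKT block system:
  [ Q   A^T ] [ x     ]   [-c ]
  [ A    0  ] [ lambda ] = [ b ]

Solving the linear system:
  x*      = (0.439, 0.439, 0.122)
  lambda* = (1.2195)
  f(x*)   = -0.4512

x* = (0.439, 0.439, 0.122), lambda* = (1.2195)


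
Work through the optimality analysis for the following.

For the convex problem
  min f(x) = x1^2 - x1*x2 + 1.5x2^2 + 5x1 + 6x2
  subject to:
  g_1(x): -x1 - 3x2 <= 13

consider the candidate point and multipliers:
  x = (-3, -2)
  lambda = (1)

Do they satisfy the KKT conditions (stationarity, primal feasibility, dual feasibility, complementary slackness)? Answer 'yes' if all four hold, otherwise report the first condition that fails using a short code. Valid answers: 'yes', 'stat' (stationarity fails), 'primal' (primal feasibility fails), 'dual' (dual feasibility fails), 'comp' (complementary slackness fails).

Gradient of f: grad f(x) = Q x + c = (1, 3)
Constraint values g_i(x) = a_i^T x - b_i:
  g_1((-3, -2)) = -4
Stationarity residual: grad f(x) + sum_i lambda_i a_i = (0, 0)
  -> stationarity OK
Primal feasibility (all g_i <= 0): OK
Dual feasibility (all lambda_i >= 0): OK
Complementary slackness (lambda_i * g_i(x) = 0 for all i): FAILS

Verdict: the first failing condition is complementary_slackness -> comp.

comp


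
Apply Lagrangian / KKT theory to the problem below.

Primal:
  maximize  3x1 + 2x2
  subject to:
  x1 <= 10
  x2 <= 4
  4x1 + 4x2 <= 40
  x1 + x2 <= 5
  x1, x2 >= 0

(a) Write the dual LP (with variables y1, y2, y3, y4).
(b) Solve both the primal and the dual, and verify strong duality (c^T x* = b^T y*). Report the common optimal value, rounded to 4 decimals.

The standard primal-dual pair for 'max c^T x s.t. A x <= b, x >= 0' is:
  Dual:  min b^T y  s.t.  A^T y >= c,  y >= 0.

So the dual LP is:
  minimize  10y1 + 4y2 + 40y3 + 5y4
  subject to:
    y1 + 4y3 + y4 >= 3
    y2 + 4y3 + y4 >= 2
    y1, y2, y3, y4 >= 0

Solving the primal: x* = (5, 0).
  primal value c^T x* = 15.
Solving the dual: y* = (0, 0, 0, 3).
  dual value b^T y* = 15.
Strong duality: c^T x* = b^T y*. Confirmed.

15


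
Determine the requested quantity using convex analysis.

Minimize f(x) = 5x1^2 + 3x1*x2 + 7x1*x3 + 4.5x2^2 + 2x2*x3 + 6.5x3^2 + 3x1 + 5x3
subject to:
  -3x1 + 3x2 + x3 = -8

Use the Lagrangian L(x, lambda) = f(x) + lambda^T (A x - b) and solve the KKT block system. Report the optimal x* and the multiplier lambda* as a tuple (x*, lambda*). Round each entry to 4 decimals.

Form the Lagrangian:
  L(x, lambda) = (1/2) x^T Q x + c^T x + lambda^T (A x - b)
Stationarity (grad_x L = 0): Q x + c + A^T lambda = 0.
Primal feasibility: A x = b.

This gives the KKT block system:
  [ Q   A^T ] [ x     ]   [-c ]
  [ A    0  ] [ lambda ] = [ b ]

Solving the linear system:
  x*      = (1.3909, -0.891, -1.1543)
  lambda* = (2.0518)
  f(x*)   = 7.4078

x* = (1.3909, -0.891, -1.1543), lambda* = (2.0518)


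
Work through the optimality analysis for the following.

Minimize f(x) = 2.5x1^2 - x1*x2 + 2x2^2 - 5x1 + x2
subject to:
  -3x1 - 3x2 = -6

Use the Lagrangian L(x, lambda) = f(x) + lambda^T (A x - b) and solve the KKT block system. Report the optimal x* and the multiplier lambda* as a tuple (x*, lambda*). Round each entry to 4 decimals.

Form the Lagrangian:
  L(x, lambda) = (1/2) x^T Q x + c^T x + lambda^T (A x - b)
Stationarity (grad_x L = 0): Q x + c + A^T lambda = 0.
Primal feasibility: A x = b.

This gives the KKT block system:
  [ Q   A^T ] [ x     ]   [-c ]
  [ A    0  ] [ lambda ] = [ b ]

Solving the linear system:
  x*      = (1.4545, 0.5455)
  lambda* = (0.5758)
  f(x*)   = -1.6364

x* = (1.4545, 0.5455), lambda* = (0.5758)


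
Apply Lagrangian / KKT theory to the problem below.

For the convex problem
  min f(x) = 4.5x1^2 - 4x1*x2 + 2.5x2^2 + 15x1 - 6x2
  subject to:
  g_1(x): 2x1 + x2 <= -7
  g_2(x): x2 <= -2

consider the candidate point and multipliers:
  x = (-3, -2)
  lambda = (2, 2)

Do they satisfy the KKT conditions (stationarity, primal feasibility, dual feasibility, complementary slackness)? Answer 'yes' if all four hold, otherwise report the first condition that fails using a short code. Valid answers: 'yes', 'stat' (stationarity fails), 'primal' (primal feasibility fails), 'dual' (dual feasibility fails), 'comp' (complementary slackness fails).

Gradient of f: grad f(x) = Q x + c = (-4, -4)
Constraint values g_i(x) = a_i^T x - b_i:
  g_1((-3, -2)) = -1
  g_2((-3, -2)) = 0
Stationarity residual: grad f(x) + sum_i lambda_i a_i = (0, 0)
  -> stationarity OK
Primal feasibility (all g_i <= 0): OK
Dual feasibility (all lambda_i >= 0): OK
Complementary slackness (lambda_i * g_i(x) = 0 for all i): FAILS

Verdict: the first failing condition is complementary_slackness -> comp.

comp


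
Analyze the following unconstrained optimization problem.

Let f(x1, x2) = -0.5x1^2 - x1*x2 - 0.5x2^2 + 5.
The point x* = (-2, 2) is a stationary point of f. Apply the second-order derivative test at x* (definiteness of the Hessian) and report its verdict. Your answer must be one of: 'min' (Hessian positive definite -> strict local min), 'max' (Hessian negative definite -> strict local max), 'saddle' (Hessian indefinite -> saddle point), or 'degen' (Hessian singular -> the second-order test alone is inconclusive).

Compute the Hessian H = grad^2 f:
  H = [[-1, -1], [-1, -1]]
Verify stationarity: grad f(x*) = H x* + g = (0, 0).
Eigenvalues of H: -2, 0.
H has a zero eigenvalue (singular; negative semidefinite but not definite), so H is neither positive definite, negative definite, nor indefinite. The second-order test alone is inconclusive -> degen.
(Indeed, f is constant along the null direction of H through x*, so x* is not a strict local extremum.)

degen


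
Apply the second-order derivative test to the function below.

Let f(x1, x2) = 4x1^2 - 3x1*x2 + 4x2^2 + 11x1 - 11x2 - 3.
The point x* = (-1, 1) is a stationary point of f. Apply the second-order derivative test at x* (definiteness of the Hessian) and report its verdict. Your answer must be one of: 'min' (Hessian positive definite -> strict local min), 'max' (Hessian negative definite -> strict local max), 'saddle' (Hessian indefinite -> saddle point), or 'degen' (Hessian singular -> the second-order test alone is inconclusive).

Compute the Hessian H = grad^2 f:
  H = [[8, -3], [-3, 8]]
Verify stationarity: grad f(x*) = H x* + g = (0, 0).
Eigenvalues of H: 5, 11.
Both eigenvalues > 0, so H is positive definite -> x* is a strict local min.

min


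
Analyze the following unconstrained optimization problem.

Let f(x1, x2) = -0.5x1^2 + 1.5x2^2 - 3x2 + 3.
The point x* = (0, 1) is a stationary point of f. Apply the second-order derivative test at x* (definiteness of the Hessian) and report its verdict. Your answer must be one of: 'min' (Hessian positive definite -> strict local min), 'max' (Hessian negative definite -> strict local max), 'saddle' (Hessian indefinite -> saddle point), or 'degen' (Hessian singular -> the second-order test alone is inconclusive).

Compute the Hessian H = grad^2 f:
  H = [[-1, 0], [0, 3]]
Verify stationarity: grad f(x*) = H x* + g = (0, 0).
Eigenvalues of H: -1, 3.
Eigenvalues have mixed signs, so H is indefinite -> x* is a saddle point.

saddle


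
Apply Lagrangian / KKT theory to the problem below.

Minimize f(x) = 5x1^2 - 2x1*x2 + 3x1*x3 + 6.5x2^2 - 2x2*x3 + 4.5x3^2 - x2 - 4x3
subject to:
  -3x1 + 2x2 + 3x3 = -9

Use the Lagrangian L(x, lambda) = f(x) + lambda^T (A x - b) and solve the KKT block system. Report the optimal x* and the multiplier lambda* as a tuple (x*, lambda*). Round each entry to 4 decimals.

Form the Lagrangian:
  L(x, lambda) = (1/2) x^T Q x + c^T x + lambda^T (A x - b)
Stationarity (grad_x L = 0): Q x + c + A^T lambda = 0.
Primal feasibility: A x = b.

This gives the KKT block system:
  [ Q   A^T ] [ x     ]   [-c ]
  [ A    0  ] [ lambda ] = [ b ]

Solving the linear system:
  x*      = (1.3768, -0.465, -1.3132)
  lambda* = (3.5861)
  f(x*)   = 18.9965

x* = (1.3768, -0.465, -1.3132), lambda* = (3.5861)


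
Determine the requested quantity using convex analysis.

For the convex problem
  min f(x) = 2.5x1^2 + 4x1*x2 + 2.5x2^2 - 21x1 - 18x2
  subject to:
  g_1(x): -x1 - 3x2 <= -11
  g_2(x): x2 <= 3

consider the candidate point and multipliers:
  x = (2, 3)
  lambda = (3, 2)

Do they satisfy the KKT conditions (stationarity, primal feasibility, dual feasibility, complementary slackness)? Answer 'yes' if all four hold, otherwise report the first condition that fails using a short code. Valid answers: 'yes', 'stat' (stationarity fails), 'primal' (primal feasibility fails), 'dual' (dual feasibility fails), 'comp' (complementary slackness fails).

Gradient of f: grad f(x) = Q x + c = (1, 5)
Constraint values g_i(x) = a_i^T x - b_i:
  g_1((2, 3)) = 0
  g_2((2, 3)) = 0
Stationarity residual: grad f(x) + sum_i lambda_i a_i = (-2, -2)
  -> stationarity FAILS
Primal feasibility (all g_i <= 0): OK
Dual feasibility (all lambda_i >= 0): OK
Complementary slackness (lambda_i * g_i(x) = 0 for all i): OK

Verdict: the first failing condition is stationarity -> stat.

stat


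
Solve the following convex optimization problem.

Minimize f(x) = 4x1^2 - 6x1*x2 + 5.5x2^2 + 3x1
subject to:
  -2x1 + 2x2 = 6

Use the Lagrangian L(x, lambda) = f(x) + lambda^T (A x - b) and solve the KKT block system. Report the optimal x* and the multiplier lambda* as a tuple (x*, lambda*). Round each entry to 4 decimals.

Form the Lagrangian:
  L(x, lambda) = (1/2) x^T Q x + c^T x + lambda^T (A x - b)
Stationarity (grad_x L = 0): Q x + c + A^T lambda = 0.
Primal feasibility: A x = b.

This gives the KKT block system:
  [ Q   A^T ] [ x     ]   [-c ]
  [ A    0  ] [ lambda ] = [ b ]

Solving the linear system:
  x*      = (-2.5714, 0.4286)
  lambda* = (-10.0714)
  f(x*)   = 26.3571

x* = (-2.5714, 0.4286), lambda* = (-10.0714)


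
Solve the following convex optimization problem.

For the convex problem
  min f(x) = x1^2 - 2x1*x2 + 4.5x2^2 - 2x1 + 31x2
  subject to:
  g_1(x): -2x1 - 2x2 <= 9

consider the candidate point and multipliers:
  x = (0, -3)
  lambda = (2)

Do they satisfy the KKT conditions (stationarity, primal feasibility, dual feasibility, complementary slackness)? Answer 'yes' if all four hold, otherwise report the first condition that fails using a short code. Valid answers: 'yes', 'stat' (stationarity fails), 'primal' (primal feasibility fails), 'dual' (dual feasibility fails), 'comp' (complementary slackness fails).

Gradient of f: grad f(x) = Q x + c = (4, 4)
Constraint values g_i(x) = a_i^T x - b_i:
  g_1((0, -3)) = -3
Stationarity residual: grad f(x) + sum_i lambda_i a_i = (0, 0)
  -> stationarity OK
Primal feasibility (all g_i <= 0): OK
Dual feasibility (all lambda_i >= 0): OK
Complementary slackness (lambda_i * g_i(x) = 0 for all i): FAILS

Verdict: the first failing condition is complementary_slackness -> comp.

comp


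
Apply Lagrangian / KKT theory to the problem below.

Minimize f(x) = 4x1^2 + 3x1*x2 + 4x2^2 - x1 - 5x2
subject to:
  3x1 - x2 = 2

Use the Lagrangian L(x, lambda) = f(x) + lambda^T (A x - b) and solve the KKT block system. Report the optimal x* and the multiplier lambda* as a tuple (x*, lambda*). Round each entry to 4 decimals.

Form the Lagrangian:
  L(x, lambda) = (1/2) x^T Q x + c^T x + lambda^T (A x - b)
Stationarity (grad_x L = 0): Q x + c + A^T lambda = 0.
Primal feasibility: A x = b.

This gives the KKT block system:
  [ Q   A^T ] [ x     ]   [-c ]
  [ A    0  ] [ lambda ] = [ b ]

Solving the linear system:
  x*      = (0.7143, 0.1429)
  lambda* = (-1.7143)
  f(x*)   = 1

x* = (0.7143, 0.1429), lambda* = (-1.7143)
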